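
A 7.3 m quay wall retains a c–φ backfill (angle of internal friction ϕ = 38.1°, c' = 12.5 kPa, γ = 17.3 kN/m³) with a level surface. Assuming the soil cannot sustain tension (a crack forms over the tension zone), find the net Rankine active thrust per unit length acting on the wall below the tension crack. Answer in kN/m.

38.4 kN/m

K_a = 0.2368; √K_a = 0.4867.
Tension-crack depth z_c = 2c/(γ√K_a) = 2×12.5/(17.3×0.4867) = 2.969 m.
σ_a at base = K_a γ H − 2c√K_a = 0.2368×17.3×7.3 − 2×12.5×0.4867 = 17.74 kPa.
P_a = ½ × 17.74 × (H − z_c) = 0.5×17.74×4.331 = 38.42 kN/m.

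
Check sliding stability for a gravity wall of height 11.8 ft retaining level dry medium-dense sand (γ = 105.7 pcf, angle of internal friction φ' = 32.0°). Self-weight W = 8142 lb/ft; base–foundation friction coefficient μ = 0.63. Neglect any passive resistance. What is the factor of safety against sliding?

2.27

K_a = tan²(45° − 32.0°/2) = 0.3073.
P_a = ½K_aγH² = 0.5×0.3073×105.7×11.8² = 2261 lb/ft, acting at H/3 = 3.933 ft above the base.
FS_sliding = μW / P_a = 0.63×8142 / 2261 = 2.269.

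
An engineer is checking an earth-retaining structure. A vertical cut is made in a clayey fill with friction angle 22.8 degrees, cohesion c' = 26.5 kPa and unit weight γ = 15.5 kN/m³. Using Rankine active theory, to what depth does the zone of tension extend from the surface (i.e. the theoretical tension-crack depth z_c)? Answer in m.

K_a = tan²(45° − 22.8°/2) = 0.4414; √K_a = 0.6644.
The active pressure is zero where K_a γ z = 2c√K_a, so z_c = 2c/(γ√K_a) = 2×26.5/(15.5×0.6644) = 5.147 m.

5.15 m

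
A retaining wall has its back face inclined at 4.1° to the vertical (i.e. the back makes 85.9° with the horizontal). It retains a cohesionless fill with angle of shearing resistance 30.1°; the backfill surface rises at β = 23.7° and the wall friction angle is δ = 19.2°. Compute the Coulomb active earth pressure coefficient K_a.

K_a = sin²(α+φ) / [sin²α · sin(α−δ) · (1 + √{sin(φ+δ)sin(φ−β) / (sin(α−δ)sin(α+β))})²].
With α = 85.9°, φ = 30.1°, δ = 19.2°, β = 23.7°: K_a = 0.5132.

0.513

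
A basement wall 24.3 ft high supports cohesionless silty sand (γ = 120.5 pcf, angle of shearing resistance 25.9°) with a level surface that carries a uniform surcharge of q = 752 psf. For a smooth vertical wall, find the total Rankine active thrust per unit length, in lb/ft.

21100 lb/ft

K_a = tan²(45° − φ/2) = 0.3920.
Soil triangle: ½ K_a γ H² = 0.5×0.3920×120.5×24.3² = 13950 lb/ft.
Surcharge rectangle: K_a q H = 0.3920×752×24.3 = 7163 lb/ft.
Total = 13950 + 7163 = 21110 lb/ft.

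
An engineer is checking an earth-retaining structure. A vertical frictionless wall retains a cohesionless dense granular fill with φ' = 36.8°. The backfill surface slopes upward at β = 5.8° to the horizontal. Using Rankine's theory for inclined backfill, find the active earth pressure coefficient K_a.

K_a = cos β · (cos β − √(cos²β − cos²φ)) / (cos β + √(cos²β − cos²φ)).
cos β = 0.9949, cos φ = 0.8007, √(cos²β − cos²φ) = 0.5904.
K_a = 0.9949 × (0.9949 − 0.5904)/(0.9949 + 0.5904) = 0.2538.

0.254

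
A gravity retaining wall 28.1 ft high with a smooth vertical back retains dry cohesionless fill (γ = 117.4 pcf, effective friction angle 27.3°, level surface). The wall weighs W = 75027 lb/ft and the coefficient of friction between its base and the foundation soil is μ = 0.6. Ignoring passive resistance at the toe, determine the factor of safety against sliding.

K_a = tan²(45° − 27.3°/2) = 0.3711.
P_a = ½K_aγH² = 0.5×0.3711×117.4×28.1² = 17200 lb/ft, acting at H/3 = 9.367 ft above the base.
FS_sliding = μW / P_a = 0.6×75027 / 17200 = 2.617.

2.62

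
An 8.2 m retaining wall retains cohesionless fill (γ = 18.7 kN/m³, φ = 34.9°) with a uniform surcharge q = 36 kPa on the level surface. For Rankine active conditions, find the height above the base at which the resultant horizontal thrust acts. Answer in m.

3.17 m

K_a = 0.2721.
Triangular part P₁ = ½K_aγH² = 171.1 at H/3 = 2.733 m; rectangular part P₂ = K_a q H = 80.34 at H/2 = 4.100 m.
ȳ = (P₁·2.733 + P₂·4.100)/(P₁+P₂) = 3.170 m.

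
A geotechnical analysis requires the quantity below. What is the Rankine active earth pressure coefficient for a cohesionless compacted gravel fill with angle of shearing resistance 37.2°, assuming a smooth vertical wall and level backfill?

K_a = (1 − sin φ)/(1 + sin φ) = (1 − sin 37.2°)/(1 + sin 37.2°) = 0.2464.

0.246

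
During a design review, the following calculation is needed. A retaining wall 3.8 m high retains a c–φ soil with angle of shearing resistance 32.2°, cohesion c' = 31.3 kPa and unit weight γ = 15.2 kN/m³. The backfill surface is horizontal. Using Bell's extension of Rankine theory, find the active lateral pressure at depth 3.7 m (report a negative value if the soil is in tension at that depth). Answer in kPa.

K_a = (1 − sin φ)/(1 + sin φ) = 0.3047.
σ_a = K_a γ z − 2c√K_a = 0.3047×15.2×3.7 − 2×31.3×0.5520 = -17.42 kPa.

-17.4 kPa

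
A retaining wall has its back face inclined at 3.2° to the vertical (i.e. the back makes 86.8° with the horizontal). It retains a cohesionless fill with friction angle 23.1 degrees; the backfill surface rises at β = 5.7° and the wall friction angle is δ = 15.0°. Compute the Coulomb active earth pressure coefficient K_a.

K_a = sin²(α+φ) / [sin²α · sin(α−δ) · (1 + √{sin(φ+δ)sin(φ−β) / (sin(α−δ)sin(α+β))})²].
With α = 86.8°, φ = 23.1°, δ = 15.0°, β = 5.7°: K_a = 0.4497.

0.450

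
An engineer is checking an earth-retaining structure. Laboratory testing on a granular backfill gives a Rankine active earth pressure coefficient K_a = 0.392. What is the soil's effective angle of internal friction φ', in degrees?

K_a = tan²(45° − φ/2) ⇒ 45° − φ/2 = arctan(√0.392) = 32.05°.
φ = 2(45° − 32.05°) = 25.90°.

25.9°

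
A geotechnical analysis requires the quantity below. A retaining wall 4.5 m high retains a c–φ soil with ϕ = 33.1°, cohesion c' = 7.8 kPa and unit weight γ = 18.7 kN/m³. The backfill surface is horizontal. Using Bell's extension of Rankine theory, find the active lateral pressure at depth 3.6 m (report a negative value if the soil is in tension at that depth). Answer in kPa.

K_a = (1 − sin φ)/(1 + sin φ) = 0.2936.
σ_a = K_a γ z − 2c√K_a = 0.2936×18.7×3.6 − 2×7.8×0.5418 = 11.31 kPa.

11.3 kPa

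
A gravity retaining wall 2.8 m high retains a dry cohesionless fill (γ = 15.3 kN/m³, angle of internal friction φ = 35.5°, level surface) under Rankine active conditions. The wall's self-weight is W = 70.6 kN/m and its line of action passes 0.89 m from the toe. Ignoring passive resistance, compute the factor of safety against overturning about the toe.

4.23

K_a = tan²(45° − 35.5°/2) = 0.2653.
P_a = ½K_aγH² = 0.5×0.2653×15.3×2.8² = 15.91 kN/m, acting at H/3 = 0.9333 m above the base.
Overturning moment M_o = P_a × H/3 = 15.91 × 0.9333 = 14.85.
Resisting moment M_r = W × 0.89 = 70.6 × 0.89 = 62.83.
FS_overturning = M_r/M_o = 62.83/14.85 = 4.232.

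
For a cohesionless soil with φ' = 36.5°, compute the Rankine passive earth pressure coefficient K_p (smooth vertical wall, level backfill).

3.94

K_p = (1 + sin φ)/(1 − sin φ) = tan²(45° + 36.5°/2) = 3.936.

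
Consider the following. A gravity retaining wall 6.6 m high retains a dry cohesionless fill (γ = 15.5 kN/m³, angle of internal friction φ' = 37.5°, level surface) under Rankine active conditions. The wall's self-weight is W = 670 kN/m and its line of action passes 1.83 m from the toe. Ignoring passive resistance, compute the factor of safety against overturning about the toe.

K_a = tan²(45° − 37.5°/2) = 0.2432.
P_a = ½K_aγH² = 0.5×0.2432×15.5×6.6² = 82.10 kN/m, acting at H/3 = 2.200 m above the base.
Overturning moment M_o = P_a × H/3 = 82.10 × 2.200 = 180.6.
Resisting moment M_r = W × 1.83 = 670 × 1.83 = 1226.
FS_overturning = M_r/M_o = 1226/180.6 = 6.788.

6.79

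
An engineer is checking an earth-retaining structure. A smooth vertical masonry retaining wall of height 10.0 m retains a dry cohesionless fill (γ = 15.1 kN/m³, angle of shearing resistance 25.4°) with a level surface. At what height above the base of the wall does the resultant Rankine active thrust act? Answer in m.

3.33 m

K_a = 0.3996.
The pressure distribution is triangular, so the resultant acts at H/3 above the base = 10.0/3 = 3.333 m.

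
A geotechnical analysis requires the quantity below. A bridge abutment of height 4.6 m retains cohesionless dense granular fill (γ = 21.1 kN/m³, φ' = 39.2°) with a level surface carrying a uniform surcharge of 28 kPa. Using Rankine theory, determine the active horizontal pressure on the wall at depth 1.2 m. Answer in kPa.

K_a = (1 − sin φ)/(1 + sin φ) = 0.2255.
σ_v = γz + q = 21.1 × 1.2 + 28 = 53.32 kPa.
σ_h = K_a σ_v = 0.2255 × 53.32 = 12.02 kPa.

12.0 kPa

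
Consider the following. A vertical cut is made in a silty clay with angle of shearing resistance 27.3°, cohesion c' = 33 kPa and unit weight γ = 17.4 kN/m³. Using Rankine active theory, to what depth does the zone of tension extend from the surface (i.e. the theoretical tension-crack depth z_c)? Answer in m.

K_a = tan²(45° − 27.3°/2) = 0.3711; √K_a = 0.6092.
The active pressure is zero where K_a γ z = 2c√K_a, so z_c = 2c/(γ√K_a) = 2×33/(17.4×0.6092) = 6.226 m.

6.23 m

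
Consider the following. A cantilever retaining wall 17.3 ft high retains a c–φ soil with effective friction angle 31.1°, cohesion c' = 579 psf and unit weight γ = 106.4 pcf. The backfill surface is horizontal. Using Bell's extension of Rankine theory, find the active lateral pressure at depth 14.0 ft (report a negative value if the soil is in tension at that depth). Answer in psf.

-179 psf

K_a = (1 − sin φ)/(1 + sin φ) = 0.3188.
σ_a = K_a γ z − 2c√K_a = 0.3188×106.4×14.0 − 2×579×0.5646 = -179.0 psf.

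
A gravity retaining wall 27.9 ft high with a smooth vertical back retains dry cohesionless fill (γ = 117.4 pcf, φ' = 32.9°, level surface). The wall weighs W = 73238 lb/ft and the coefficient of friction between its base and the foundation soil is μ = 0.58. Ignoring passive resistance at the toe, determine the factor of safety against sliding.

K_a = tan²(45° − 32.9°/2) = 0.2960.
P_a = ½K_aγH² = 0.5×0.2960×117.4×27.9² = 13530 lb/ft, acting at H/3 = 9.300 ft above the base.
FS_sliding = μW / P_a = 0.58×73238 / 13530 = 3.140.

3.14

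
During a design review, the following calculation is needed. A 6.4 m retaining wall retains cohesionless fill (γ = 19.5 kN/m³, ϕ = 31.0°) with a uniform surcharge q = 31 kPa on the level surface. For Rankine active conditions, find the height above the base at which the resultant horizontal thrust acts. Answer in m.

2.49 m

K_a = 0.3201.
Triangular part P₁ = ½K_aγH² = 127.8 at H/3 = 2.133 m; rectangular part P₂ = K_a q H = 63.51 at H/2 = 3.200 m.
ȳ = (P₁·2.133 + P₂·3.200)/(P₁+P₂) = 2.487 m.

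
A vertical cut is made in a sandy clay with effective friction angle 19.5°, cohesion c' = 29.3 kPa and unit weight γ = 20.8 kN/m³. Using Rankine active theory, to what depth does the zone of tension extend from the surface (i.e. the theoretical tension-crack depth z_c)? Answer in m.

K_a = tan²(45° − 19.5°/2) = 0.4995; √K_a = 0.7067.
The active pressure is zero where K_a γ z = 2c√K_a, so z_c = 2c/(γ√K_a) = 2×29.3/(20.8×0.7067) = 3.986 m.

3.99 m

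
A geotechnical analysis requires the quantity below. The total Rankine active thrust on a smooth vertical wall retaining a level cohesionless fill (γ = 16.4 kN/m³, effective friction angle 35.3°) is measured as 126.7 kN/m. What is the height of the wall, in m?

7.60 m

K_a = 0.2675. P_a = ½ K_a γ H² ⇒ H = √(2P_a/(K_a γ)).
H = √(2×126.7/(0.2675×16.4)) = 7.600 m.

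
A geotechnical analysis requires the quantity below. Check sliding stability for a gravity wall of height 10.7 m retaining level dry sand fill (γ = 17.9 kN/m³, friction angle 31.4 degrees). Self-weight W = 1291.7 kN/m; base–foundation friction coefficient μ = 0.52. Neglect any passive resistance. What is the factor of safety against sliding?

K_a = tan²(45° − 31.4°/2) = 0.3149.
P_a = ½K_aγH² = 0.5×0.3149×17.9×10.7² = 322.7 kN/m, acting at H/3 = 3.567 m above the base.
FS_sliding = μW / P_a = 0.52×1291.7 / 322.7 = 2.082.

2.08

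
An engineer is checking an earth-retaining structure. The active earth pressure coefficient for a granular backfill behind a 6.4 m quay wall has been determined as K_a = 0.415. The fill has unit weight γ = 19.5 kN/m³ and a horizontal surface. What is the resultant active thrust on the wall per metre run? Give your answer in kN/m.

166 kN/m

P = ½ K_a γ H² = 0.5 × 0.415 × 19.5 × 6.4² = 165.7 kN/m.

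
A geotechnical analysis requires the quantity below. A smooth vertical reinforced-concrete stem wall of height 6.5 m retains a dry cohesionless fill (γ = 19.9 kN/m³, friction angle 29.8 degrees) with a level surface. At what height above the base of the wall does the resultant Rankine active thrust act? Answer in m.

2.17 m

K_a = 0.3360.
The pressure distribution is triangular, so the resultant acts at H/3 above the base = 6.5/3 = 2.167 m.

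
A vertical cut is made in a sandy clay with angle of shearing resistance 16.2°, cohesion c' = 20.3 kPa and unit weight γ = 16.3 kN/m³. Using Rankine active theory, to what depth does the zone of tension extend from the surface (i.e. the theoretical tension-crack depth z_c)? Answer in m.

3.32 m

K_a = tan²(45° − 16.2°/2) = 0.5637; √K_a = 0.7508.
The active pressure is zero where K_a γ z = 2c√K_a, so z_c = 2c/(γ√K_a) = 2×20.3/(16.3×0.7508) = 3.317 m.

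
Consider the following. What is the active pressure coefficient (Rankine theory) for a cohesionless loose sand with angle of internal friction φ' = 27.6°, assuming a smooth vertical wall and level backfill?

K_a = (1 − sin φ)/(1 + sin φ) = (1 − sin 27.6°)/(1 + sin 27.6°) = 0.3668.

0.367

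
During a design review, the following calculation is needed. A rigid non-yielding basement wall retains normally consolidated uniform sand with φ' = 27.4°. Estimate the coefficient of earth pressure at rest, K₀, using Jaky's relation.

K₀ = 1 − sin φ' = 1 − sin 27.4° = 0.5398.

0.540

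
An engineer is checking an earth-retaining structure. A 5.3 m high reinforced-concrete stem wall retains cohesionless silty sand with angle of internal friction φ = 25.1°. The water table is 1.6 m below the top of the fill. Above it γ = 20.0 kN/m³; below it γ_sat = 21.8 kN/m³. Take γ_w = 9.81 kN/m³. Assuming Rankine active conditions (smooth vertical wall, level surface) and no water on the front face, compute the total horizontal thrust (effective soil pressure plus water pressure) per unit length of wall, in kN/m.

K_a = tan²(45° − φ/2) = 0.4043.
γ' = 21.8 − 9.81 = 11.99 kN/m³. Depth below WT = 3.7 m.
σ'_h at WT = K_a γ d_w = 12.94 kPa; at base = 12.94 + K_a γ' × 3.7 = 30.87 kPa.
P₁ (0–1.6 m) = ½×12.94×1.6 = 10.35. P₂ (1.6–5.3 m) = ½(12.94+30.87)×3.7 = 81.05.
P_w = ½ γ_w h₂² = 0.5×9.81×3.7² = 67.15. Total = 10.35+81.05+67.15 = 158.5 kN/m.

159 kN/m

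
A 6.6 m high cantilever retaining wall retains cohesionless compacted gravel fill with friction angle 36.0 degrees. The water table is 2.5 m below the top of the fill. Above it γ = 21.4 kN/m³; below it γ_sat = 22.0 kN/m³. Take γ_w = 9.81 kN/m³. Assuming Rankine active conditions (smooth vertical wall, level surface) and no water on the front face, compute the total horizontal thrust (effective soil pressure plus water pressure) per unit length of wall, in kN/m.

K_a = tan²(45° − φ/2) = 0.2596.
γ' = 22.0 − 9.81 = 12.19 kN/m³. Depth below WT = 4.1 m.
σ'_h at WT = K_a γ d_w = 13.89 kPa; at base = 13.89 + K_a γ' × 4.1 = 26.86 kPa.
P₁ (0–2.5 m) = ½×13.89×2.5 = 17.36. P₂ (2.5–6.6 m) = ½(13.89+26.86)×4.1 = 83.55.
P_w = ½ γ_w h₂² = 0.5×9.81×4.1² = 82.45. Total = 17.36+83.55+82.45 = 183.4 kN/m.

183 kN/m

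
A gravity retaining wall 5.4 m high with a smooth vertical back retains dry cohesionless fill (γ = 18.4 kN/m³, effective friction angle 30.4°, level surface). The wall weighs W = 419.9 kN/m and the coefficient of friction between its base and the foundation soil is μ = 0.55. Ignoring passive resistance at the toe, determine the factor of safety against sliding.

K_a = tan²(45° − 30.4°/2) = 0.3280.
P_a = ½K_aγH² = 0.5×0.3280×18.4×5.4² = 87.99 kN/m, acting at H/3 = 1.800 m above the base.
FS_sliding = μW / P_a = 0.55×419.9 / 87.99 = 2.625.

2.62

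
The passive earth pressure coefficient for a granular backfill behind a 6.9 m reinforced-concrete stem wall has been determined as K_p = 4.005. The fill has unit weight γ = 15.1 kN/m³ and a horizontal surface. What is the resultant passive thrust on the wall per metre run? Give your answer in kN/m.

P = ½ K_p γ H² = 0.5 × 4.005 × 15.1 × 6.9² = 1440 kN/m.

1440 kN/m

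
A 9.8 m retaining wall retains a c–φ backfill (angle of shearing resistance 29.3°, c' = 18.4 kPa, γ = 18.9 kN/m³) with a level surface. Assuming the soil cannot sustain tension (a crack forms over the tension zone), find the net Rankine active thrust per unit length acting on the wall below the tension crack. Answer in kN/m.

K_a = 0.3428; √K_a = 0.5855.
Tension-crack depth z_c = 2c/(γ√K_a) = 2×18.4/(18.9×0.5855) = 3.325 m.
σ_a at base = K_a γ H − 2c√K_a = 0.3428×18.9×9.8 − 2×18.4×0.5855 = 41.95 kPa.
P_a = ½ × 41.95 × (H − z_c) = 0.5×41.95×6.475 = 135.8 kN/m.

136 kN/m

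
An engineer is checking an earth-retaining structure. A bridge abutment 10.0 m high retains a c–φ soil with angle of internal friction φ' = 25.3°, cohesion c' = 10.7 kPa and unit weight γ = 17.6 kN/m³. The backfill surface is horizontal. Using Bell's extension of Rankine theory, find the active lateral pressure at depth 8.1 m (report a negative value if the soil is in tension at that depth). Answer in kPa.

43.6 kPa

K_a = (1 − sin φ)/(1 + sin φ) = 0.4012.
σ_a = K_a γ z − 2c√K_a = 0.4012×17.6×8.1 − 2×10.7×0.6334 = 43.64 kPa.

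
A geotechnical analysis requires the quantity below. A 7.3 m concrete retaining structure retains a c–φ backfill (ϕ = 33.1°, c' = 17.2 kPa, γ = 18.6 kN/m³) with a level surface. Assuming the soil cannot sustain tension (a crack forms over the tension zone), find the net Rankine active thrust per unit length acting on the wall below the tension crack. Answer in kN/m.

41.2 kN/m

K_a = 0.2936; √K_a = 0.5418.
Tension-crack depth z_c = 2c/(γ√K_a) = 2×17.2/(18.6×0.5418) = 3.413 m.
σ_a at base = K_a γ H − 2c√K_a = 0.2936×18.6×7.3 − 2×17.2×0.5418 = 21.22 kPa.
P_a = ½ × 21.22 × (H − z_c) = 0.5×21.22×3.887 = 41.24 kN/m.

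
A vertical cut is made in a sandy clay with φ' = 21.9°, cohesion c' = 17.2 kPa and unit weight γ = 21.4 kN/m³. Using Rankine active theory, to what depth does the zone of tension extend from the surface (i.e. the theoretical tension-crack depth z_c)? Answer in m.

2.38 m

K_a = tan²(45° − 21.9°/2) = 0.4567; √K_a = 0.6758.
The active pressure is zero where K_a γ z = 2c√K_a, so z_c = 2c/(γ√K_a) = 2×17.2/(21.4×0.6758) = 2.379 m.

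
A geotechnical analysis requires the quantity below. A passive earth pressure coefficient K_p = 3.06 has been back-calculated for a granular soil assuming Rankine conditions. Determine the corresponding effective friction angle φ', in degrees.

K_p = (1+sin φ)/(1−sin φ) ⇒ sin φ = (K_p − 1)/(K_p + 1) = 0.5074.
φ = arcsin(0.5074) = 30.49°.

30.5°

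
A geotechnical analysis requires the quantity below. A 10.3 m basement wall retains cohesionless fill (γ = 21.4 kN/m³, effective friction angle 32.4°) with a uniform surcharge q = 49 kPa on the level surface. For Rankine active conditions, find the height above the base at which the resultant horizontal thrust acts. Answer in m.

K_a = 0.3022.
Triangular part P₁ = ½K_aγH² = 343.1 at H/3 = 3.433 m; rectangular part P₂ = K_a q H = 152.5 at H/2 = 5.150 m.
ȳ = (P₁·3.433 + P₂·5.150)/(P₁+P₂) = 3.962 m.

3.96 m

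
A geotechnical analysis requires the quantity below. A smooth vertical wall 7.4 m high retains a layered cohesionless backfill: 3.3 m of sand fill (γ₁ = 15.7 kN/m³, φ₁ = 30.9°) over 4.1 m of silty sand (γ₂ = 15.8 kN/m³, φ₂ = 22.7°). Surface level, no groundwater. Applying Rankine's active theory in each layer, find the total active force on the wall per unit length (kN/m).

180 kN/m

K_a1 = tan²(45°−30.9°/2) = 0.3214; K_a2 = tan²(45°−22.7°/2) = 0.4431.
Layer 1: σ at base = K_a1 γ₁ h₁ = 16.65 kPa; P₁ = ½×16.65×3.3 = 27.48.
Layer 2: σ_v at top = γ₁h₁ = 51.81; σ_h top = K_a2×51.81 = 22.96; σ_h base = K_a2×(51.81+15.8×4.1) = 51.66.
P₂ = ½(22.96+51.66)×4.1 = 153.0. Total P_a = 27.48+153.0 = 180.4 kN/m.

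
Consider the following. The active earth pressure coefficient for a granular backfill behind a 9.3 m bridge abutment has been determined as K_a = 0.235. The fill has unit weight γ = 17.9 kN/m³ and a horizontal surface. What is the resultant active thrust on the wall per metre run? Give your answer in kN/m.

P = ½ K_a γ H² = 0.5 × 0.235 × 17.9 × 9.3² = 181.9 kN/m.

182 kN/m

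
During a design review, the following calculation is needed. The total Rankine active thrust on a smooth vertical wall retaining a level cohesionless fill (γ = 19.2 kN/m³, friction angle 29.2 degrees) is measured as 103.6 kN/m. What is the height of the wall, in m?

5.60 m

K_a = 0.3442. P_a = ½ K_a γ H² ⇒ H = √(2P_a/(K_a γ)).
H = √(2×103.6/(0.3442×19.2)) = 5.599 m.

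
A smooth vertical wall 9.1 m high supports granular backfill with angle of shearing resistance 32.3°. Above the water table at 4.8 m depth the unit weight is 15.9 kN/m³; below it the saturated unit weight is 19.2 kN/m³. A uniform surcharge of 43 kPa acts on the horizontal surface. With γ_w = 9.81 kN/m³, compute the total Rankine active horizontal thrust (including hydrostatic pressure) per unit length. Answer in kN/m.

K_a = tan²(45° − φ/2) = 0.3035.
γ' = 19.2 − 9.81 = 9.390 kN/m³. h₂ = H − d_w = 4.3 m.
σ'_h: at surface K_a·q = 13.05; at WT K_a(q+γd_w) = 36.21; at base K_a(q+γd_w+γ'h₂) = 48.47 kPa.
P₁ = ½(13.05+36.21)×4.8 = 118.2; P₂ = ½(36.21+48.47)×4.3 = 182.1; P_w = ½γ_w h₂² = 90.69.
Total = 118.2+182.1+90.69 = 391.0 kN/m.

391 kN/m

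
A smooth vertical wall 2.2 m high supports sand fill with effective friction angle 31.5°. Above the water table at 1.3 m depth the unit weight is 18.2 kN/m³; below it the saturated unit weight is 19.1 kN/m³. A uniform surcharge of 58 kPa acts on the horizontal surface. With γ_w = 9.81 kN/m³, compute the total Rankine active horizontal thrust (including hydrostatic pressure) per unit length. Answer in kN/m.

56.7 kN/m

K_a = tan²(45° − φ/2) = 0.3136.
γ' = 19.1 − 9.81 = 9.290 kN/m³. h₂ = H − d_w = 0.9 m.
σ'_h: at surface K_a·q = 18.19; at WT K_a(q+γd_w) = 25.61; at base K_a(q+γd_w+γ'h₂) = 28.23 kPa.
P₁ = ½(18.19+25.61)×1.3 = 28.47; P₂ = ½(25.61+28.23)×0.9 = 24.23; P_w = ½γ_w h₂² = 3.973.
Total = 28.47+24.23+3.973 = 56.67 kN/m.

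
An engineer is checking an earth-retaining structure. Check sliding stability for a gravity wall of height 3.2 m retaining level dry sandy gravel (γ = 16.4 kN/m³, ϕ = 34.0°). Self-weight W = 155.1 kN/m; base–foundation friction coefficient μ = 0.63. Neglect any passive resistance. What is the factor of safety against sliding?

K_a = tan²(45° − 34.0°/2) = 0.2827.
P_a = ½K_aγH² = 0.5×0.2827×16.4×3.2² = 23.74 kN/m, acting at H/3 = 1.067 m above the base.
FS_sliding = μW / P_a = 0.63×155.1 / 23.74 = 4.116.

4.12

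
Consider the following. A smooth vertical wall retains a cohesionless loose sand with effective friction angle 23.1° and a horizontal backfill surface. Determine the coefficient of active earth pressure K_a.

0.436

K_a = (1 − sin φ)/(1 + sin φ) = (1 − sin 23.1°)/(1 + sin 23.1°) = 0.4364.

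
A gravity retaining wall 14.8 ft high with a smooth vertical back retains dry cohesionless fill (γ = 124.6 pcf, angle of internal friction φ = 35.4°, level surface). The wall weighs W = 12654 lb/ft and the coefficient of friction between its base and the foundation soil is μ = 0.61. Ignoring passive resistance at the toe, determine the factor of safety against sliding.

K_a = tan²(45° − 35.4°/2) = 0.2664.
P_a = ½K_aγH² = 0.5×0.2664×124.6×14.8² = 3635 lb/ft, acting at H/3 = 4.933 ft above the base.
FS_sliding = μW / P_a = 0.61×12654 / 3635 = 2.123.

2.12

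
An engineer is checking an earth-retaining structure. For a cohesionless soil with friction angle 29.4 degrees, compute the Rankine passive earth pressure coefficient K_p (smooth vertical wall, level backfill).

2.93

K_p = (1 + sin φ)/(1 − sin φ) = tan²(45° + 29.4°/2) = 2.929.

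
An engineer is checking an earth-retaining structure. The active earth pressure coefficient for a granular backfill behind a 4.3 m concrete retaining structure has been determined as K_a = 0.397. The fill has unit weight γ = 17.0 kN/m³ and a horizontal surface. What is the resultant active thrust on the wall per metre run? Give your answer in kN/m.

P = ½ K_a γ H² = 0.5 × 0.397 × 17.0 × 4.3² = 62.39 kN/m.

62.4 kN/m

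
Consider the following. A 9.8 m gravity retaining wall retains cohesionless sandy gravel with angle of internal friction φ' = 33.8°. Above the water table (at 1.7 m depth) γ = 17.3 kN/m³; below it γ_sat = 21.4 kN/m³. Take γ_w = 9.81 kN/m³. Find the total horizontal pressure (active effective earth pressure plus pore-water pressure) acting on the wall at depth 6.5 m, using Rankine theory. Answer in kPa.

71.3 kPa

K_a = (1 − sin φ)/(1 + sin φ) = 0.2851.
γ' = 21.4 − 9.81 = 11.59 kN/m³.
Effective vertical stress at 6.5 m: σ'_v = 17.3×1.7 + 11.59×4.80 = 85.04 kPa.
σ'_h = K_a σ'_v = 0.2851 × 85.04 = 24.25 kPa; u = γ_w × 4.80 = 47.09 kPa.
Total σ_h = 24.25 + 47.09 = 71.33 kPa.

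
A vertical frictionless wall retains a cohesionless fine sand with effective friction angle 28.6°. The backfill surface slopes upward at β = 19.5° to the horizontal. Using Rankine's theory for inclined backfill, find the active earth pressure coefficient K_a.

K_a = cos β · (cos β − √(cos²β − cos²φ)) / (cos β + √(cos²β − cos²φ)).
cos β = 0.9426, cos φ = 0.8780, √(cos²β − cos²φ) = 0.3431.
K_a = 0.9426 × (0.9426 − 0.3431)/(0.9426 + 0.3431) = 0.4396.

0.440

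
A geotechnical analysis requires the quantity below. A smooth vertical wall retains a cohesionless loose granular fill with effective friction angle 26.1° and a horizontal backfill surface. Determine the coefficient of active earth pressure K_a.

K_a = tan²(45° − φ/2) = tan²(31.95°) = 0.3889.

0.389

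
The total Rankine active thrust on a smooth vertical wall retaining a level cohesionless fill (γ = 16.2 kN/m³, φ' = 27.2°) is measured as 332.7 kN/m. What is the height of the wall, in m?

K_a = 0.3726. P_a = ½ K_a γ H² ⇒ H = √(2P_a/(K_a γ)).
H = √(2×332.7/(0.3726×16.2)) = 10.50 m.

10.5 m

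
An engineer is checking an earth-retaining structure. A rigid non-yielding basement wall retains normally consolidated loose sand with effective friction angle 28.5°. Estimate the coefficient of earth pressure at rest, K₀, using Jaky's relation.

0.523

K₀ = 1 − sin φ' = 1 − sin 28.5° = 0.5228.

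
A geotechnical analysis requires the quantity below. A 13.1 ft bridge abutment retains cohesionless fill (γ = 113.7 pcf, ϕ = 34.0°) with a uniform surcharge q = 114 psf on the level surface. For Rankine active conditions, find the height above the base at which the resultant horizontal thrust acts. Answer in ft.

K_a = 0.2827.
Triangular part P₁ = ½K_aγH² = 2758 at H/3 = 4.367 ft; rectangular part P₂ = K_a q H = 422.2 at H/2 = 6.550 ft.
ȳ = (P₁·4.367 + P₂·6.550)/(P₁+P₂) = 4.657 ft.

4.66 ft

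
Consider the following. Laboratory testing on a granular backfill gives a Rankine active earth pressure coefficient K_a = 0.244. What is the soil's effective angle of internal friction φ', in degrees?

37.4°

K_a = tan²(45° − φ/2) ⇒ 45° − φ/2 = arctan(√0.244) = 26.29°.
φ = 2(45° − 26.29°) = 37.42°.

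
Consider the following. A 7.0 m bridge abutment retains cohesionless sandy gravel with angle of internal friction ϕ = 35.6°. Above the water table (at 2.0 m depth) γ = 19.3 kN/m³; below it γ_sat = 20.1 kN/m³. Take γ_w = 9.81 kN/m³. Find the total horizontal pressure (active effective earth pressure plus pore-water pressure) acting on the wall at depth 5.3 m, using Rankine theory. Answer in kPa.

K_a = (1 − sin φ)/(1 + sin φ) = 0.2641.
γ' = 20.1 − 9.81 = 10.29 kN/m³.
Effective vertical stress at 5.3 m: σ'_v = 19.3×2.0 + 10.29×3.30 = 72.56 kPa.
σ'_h = K_a σ'_v = 0.2641 × 72.56 = 19.16 kPa; u = γ_w × 3.30 = 32.37 kPa.
Total σ_h = 19.16 + 32.37 = 51.54 kPa.

51.5 kPa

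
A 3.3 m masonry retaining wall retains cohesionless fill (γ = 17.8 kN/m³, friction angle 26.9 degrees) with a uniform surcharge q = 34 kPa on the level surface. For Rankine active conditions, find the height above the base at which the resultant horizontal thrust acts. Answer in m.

K_a = 0.3770.
Triangular part P₁ = ½K_aγH² = 36.54 at H/3 = 1.100 m; rectangular part P₂ = K_a q H = 42.30 at H/2 = 1.650 m.
ȳ = (P₁·1.100 + P₂·1.650)/(P₁+P₂) = 1.395 m.

1.40 m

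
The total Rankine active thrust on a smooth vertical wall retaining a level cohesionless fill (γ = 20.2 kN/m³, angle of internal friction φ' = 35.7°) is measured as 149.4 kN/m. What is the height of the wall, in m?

K_a = 0.2630. P_a = ½ K_a γ H² ⇒ H = √(2P_a/(K_a γ)).
H = √(2×149.4/(0.2630×20.2)) = 7.500 m.

7.50 m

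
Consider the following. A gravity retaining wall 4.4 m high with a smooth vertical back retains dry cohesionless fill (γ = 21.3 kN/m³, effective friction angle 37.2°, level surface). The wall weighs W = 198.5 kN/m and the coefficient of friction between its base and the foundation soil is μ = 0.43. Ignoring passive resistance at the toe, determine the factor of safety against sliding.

1.68

K_a = tan²(45° − 37.2°/2) = 0.2464.
P_a = ½K_aγH² = 0.5×0.2464×21.3×4.4² = 50.81 kN/m, acting at H/3 = 1.467 m above the base.
FS_sliding = μW / P_a = 0.43×198.5 / 50.81 = 1.680.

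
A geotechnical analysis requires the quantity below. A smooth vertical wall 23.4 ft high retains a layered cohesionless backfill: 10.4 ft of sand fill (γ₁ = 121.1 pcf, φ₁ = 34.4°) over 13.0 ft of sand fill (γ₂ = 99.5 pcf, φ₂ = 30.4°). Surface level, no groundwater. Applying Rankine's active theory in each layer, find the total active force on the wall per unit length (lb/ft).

K_a1 = tan²(45°−34.4°/2) = 0.2780; K_a2 = tan²(45°−30.4°/2) = 0.3280.
Layer 1: σ at base = K_a1 γ₁ h₁ = 350.1 psf; P₁ = ½×350.1×10.4 = 1821.
Layer 2: σ_v at top = γ₁h₁ = 1259; σ_h top = K_a2×1259 = 413.1; σ_h base = K_a2×(1259+99.5×13.0) = 837.3.
P₂ = ½(413.1+837.3)×13.0 = 8128. Total P_a = 1821+8128 = 9948 lb/ft.

9950 lb/ft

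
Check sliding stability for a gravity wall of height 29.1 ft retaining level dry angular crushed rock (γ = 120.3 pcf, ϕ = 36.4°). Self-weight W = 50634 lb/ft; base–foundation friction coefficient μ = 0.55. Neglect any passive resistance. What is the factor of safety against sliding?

2.14

K_a = tan²(45° − 36.4°/2) = 0.2552.
P_a = ½K_aγH² = 0.5×0.2552×120.3×29.1² = 13000 lb/ft, acting at H/3 = 9.700 ft above the base.
FS_sliding = μW / P_a = 0.55×50634 / 13000 = 2.143.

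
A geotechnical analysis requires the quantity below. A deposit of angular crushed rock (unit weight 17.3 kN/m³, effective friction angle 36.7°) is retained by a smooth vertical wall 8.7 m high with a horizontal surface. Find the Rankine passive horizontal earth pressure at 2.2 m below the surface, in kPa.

151 kPa

K_p = (1 + sin φ)/(1 − sin φ) = 3.970.
σ_h = K_p γ z = 3.970 × 17.3 × 2.2 = 151.1 kPa.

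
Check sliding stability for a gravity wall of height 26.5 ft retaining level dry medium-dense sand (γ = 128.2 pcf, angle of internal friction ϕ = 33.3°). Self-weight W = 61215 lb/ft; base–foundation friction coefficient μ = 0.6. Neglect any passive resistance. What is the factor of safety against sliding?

2.80

K_a = tan²(45° − 33.3°/2) = 0.2911.
P_a = ½K_aγH² = 0.5×0.2911×128.2×26.5² = 13110 lb/ft, acting at H/3 = 8.833 ft above the base.
FS_sliding = μW / P_a = 0.6×61215 / 13110 = 2.803.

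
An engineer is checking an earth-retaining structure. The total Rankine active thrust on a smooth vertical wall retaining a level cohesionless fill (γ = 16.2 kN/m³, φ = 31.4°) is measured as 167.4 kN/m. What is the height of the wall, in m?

8.10 m

K_a = 0.3149. P_a = ½ K_a γ H² ⇒ H = √(2P_a/(K_a γ)).
H = √(2×167.4/(0.3149×16.2)) = 8.101 m.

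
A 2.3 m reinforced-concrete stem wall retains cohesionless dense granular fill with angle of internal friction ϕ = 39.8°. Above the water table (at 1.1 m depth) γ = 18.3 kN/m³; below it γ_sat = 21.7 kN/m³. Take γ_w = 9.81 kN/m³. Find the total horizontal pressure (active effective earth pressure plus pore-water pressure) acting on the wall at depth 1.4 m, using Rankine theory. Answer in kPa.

K_a = (1 − sin φ)/(1 + sin φ) = 0.2194.
γ' = 21.7 − 9.81 = 11.89 kN/m³.
Effective vertical stress at 1.4 m: σ'_v = 18.3×1.1 + 11.89×0.300 = 23.70 kPa.
σ'_h = K_a σ'_v = 0.2194 × 23.70 = 5.200 kPa; u = γ_w × 0.300 = 2.943 kPa.
Total σ_h = 5.200 + 2.943 = 8.143 kPa.

8.14 kPa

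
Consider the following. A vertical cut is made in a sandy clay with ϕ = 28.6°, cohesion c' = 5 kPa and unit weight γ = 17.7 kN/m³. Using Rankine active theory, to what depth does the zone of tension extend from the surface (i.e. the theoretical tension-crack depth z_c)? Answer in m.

K_a = tan²(45° − 28.6°/2) = 0.3525; √K_a = 0.5938.
The active pressure is zero where K_a γ z = 2c√K_a, so z_c = 2c/(γ√K_a) = 2×5/(17.7×0.5938) = 0.9515 m.

0.952 m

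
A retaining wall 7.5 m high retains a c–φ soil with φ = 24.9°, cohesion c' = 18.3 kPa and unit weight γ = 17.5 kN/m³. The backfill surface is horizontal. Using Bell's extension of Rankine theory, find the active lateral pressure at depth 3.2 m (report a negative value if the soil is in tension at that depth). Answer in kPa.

K_a = (1 − sin φ)/(1 + sin φ) = 0.4074.
σ_a = K_a γ z − 2c√K_a = 0.4074×17.5×3.2 − 2×18.3×0.6383 = -0.5460 kPa.

-0.546 kPa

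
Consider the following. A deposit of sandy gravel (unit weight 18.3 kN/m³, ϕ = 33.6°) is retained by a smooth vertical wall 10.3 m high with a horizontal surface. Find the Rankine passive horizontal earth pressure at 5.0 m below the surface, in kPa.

318 kPa

K_p = (1 + sin φ)/(1 − sin φ) = 3.478.
σ_h = K_p γ z = 3.478 × 18.3 × 5.0 = 318.3 kPa.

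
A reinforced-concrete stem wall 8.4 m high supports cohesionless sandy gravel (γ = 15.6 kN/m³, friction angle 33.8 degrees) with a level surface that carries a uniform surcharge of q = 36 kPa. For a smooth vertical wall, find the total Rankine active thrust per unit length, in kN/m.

K_a = tan²(45° − φ/2) = 0.2851.
Soil triangle: ½ K_a γ H² = 0.5×0.2851×15.6×8.4² = 156.9 kN/m.
Surcharge rectangle: K_a q H = 0.2851×36×8.4 = 86.22 kN/m.
Total = 156.9 + 86.22 = 243.1 kN/m.

243 kN/m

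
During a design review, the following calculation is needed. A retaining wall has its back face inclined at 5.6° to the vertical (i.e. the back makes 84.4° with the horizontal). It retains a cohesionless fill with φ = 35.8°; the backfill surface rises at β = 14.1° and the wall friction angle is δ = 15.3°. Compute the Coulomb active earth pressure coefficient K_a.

K_a = sin²(α+φ) / [sin²α · sin(α−δ) · (1 + √{sin(φ+δ)sin(φ−β) / (sin(α−δ)sin(α+β))})²].
With α = 84.4°, φ = 35.8°, δ = 15.3°, β = 14.1°: K_a = 0.3325.

0.333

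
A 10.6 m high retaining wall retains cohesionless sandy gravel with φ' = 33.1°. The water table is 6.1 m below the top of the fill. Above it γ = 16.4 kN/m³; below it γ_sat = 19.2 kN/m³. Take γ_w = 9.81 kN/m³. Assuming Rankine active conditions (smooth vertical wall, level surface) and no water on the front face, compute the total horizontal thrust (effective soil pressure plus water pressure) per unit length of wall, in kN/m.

349 kN/m

K_a = tan²(45° − φ/2) = 0.2936.
γ' = 19.2 − 9.81 = 9.390 kN/m³. Depth below WT = 4.5 m.
σ'_h at WT = K_a γ d_w = 29.37 kPa; at base = 29.37 + K_a γ' × 4.5 = 41.77 kPa.
P₁ (0–6.1 m) = ½×29.37×6.1 = 89.58. P₂ (6.1–10.6 m) = ½(29.37+41.77)×4.5 = 160.1.
P_w = ½ γ_w h₂² = 0.5×9.81×4.5² = 99.33. Total = 89.58+160.1+99.33 = 349.0 kN/m.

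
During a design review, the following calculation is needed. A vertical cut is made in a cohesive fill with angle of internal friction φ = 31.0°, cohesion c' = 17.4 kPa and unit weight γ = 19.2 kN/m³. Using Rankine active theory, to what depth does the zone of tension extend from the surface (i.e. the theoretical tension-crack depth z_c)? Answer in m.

3.20 m

K_a = tan²(45° − 31.0°/2) = 0.3201; √K_a = 0.5658.
The active pressure is zero where K_a γ z = 2c√K_a, so z_c = 2c/(γ√K_a) = 2×17.4/(19.2×0.5658) = 3.204 m.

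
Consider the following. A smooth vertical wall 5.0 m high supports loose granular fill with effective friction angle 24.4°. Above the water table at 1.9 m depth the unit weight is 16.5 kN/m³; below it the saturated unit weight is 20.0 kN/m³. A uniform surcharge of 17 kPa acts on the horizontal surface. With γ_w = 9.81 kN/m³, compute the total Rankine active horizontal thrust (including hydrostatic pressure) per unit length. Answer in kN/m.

K_a = tan²(45° − φ/2) = 0.4153.
γ' = 20.0 − 9.81 = 10.19 kN/m³. h₂ = H − d_w = 3.1 m.
σ'_h: at surface K_a·q = 7.061; at WT K_a(q+γd_w) = 20.08; at base K_a(q+γd_w+γ'h₂) = 33.20 kPa.
P₁ = ½(7.061+20.08)×1.9 = 25.78; P₂ = ½(20.08+33.20)×3.1 = 82.59; P_w = ½γ_w h₂² = 47.14.
Total = 25.78+82.59+47.14 = 155.5 kN/m.

156 kN/m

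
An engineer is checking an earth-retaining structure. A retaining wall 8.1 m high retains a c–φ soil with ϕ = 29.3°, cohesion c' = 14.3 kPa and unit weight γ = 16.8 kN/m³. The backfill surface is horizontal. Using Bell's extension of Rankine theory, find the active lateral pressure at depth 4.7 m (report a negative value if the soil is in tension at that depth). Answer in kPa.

K_a = (1 − sin φ)/(1 + sin φ) = 0.3428.
σ_a = K_a γ z − 2c√K_a = 0.3428×16.8×4.7 − 2×14.3×0.5855 = 10.32 kPa.

10.3 kPa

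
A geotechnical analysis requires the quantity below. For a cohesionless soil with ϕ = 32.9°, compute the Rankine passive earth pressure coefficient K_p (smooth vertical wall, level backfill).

K_p = (1 + sin φ)/(1 − sin φ) = tan²(45° + 32.9°/2) = 3.378.

3.38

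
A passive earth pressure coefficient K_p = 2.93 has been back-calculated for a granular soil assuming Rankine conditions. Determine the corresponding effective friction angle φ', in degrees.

29.4°

K_p = (1+sin φ)/(1−sin φ) ⇒ sin φ = (K_p − 1)/(K_p + 1) = 0.4911.
φ = arcsin(0.4911) = 29.41°.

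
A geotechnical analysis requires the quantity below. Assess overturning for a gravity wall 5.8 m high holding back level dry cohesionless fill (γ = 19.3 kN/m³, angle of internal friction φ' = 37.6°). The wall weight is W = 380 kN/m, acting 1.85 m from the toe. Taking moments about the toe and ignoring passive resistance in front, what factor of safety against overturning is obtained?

4.63

K_a = tan²(45° − 37.6°/2) = 0.2421.
P_a = ½K_aγH² = 0.5×0.2421×19.3×5.8² = 78.60 kN/m, acting at H/3 = 1.933 m above the base.
Overturning moment M_o = P_a × H/3 = 78.60 × 1.933 = 152.0.
Resisting moment M_r = W × 1.85 = 380 × 1.85 = 703.0.
FS_overturning = M_r/M_o = 703.0/152.0 = 4.626.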